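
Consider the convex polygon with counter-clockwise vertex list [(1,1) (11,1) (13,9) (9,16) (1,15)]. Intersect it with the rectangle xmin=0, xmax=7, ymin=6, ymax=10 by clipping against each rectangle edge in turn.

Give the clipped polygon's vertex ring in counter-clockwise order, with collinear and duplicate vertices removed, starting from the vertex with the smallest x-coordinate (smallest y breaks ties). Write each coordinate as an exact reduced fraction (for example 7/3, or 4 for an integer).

Clipped polygon: [(1,6) (7,6) (7,10) (1,10)]

1. After x ≥ 0: [(1,1) (11,1) (13,9) (9,16) (1,15)]
2. After x ≤ 7: [(1,1) (7,1) (7,63/4) (1,15)]
3. After y ≥ 6: [(1,6) (7,6) (7,63/4) (1,15)]
4. After y ≤ 10: [(1,10) (1,6) (7,6) (7,10)]
5. Canonical ring: [(1,6) (7,6) (7,10) (1,10)]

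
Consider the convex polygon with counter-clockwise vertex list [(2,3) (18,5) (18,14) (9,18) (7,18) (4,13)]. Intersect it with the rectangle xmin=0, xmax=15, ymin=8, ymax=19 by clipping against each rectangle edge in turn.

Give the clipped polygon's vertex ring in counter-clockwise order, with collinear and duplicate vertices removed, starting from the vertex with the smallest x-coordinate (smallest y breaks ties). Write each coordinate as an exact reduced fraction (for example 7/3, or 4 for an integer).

Clipped polygon: [(3,8) (15,8) (15,46/3) (9,18) (7,18) (4,13)]

1. After x ≥ 0: [(2,3) (18,5) (18,14) (9,18) (7,18) (4,13)]
2. After x ≤ 15: [(2,3) (15,37/8) (15,46/3) (9,18) (7,18) (4,13)]
3. After y ≥ 8: [(3,8) (15,8) (15,46/3) (9,18) (7,18) (4,13)]
4. After y ≤ 19: [(3,8) (15,8) (15,46/3) (9,18) (7,18) (4,13)]
5. Canonical ring: [(3,8) (15,8) (15,46/3) (9,18) (7,18) (4,13)]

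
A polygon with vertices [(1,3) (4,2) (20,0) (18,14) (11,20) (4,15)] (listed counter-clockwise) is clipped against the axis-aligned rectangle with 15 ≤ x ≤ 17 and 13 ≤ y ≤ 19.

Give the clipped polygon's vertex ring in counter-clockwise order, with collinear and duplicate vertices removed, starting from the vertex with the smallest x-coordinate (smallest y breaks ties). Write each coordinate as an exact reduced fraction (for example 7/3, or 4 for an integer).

1. After x ≥ 15: [(15,5/8) (20,0) (18,14) (15,116/7)]
2. After x ≤ 17: [(15,5/8) (17,3/8) (17,104/7) (15,116/7)]
3. After y ≥ 13: [(15,13) (17,13) (17,104/7) (15,116/7)]
4. After y ≤ 19: [(15,13) (17,13) (17,104/7) (15,116/7)]
5. Canonical ring: [(15,13) (17,13) (17,104/7) (15,116/7)]

Clipped polygon: [(15,13) (17,13) (17,104/7) (15,116/7)]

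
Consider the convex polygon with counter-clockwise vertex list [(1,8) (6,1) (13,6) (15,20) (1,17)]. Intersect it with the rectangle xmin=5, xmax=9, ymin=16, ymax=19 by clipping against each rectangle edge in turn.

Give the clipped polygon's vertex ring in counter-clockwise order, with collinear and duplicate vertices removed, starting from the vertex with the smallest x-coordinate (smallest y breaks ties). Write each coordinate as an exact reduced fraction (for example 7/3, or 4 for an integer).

Clipped polygon: [(5,16) (9,16) (9,131/7) (5,125/7)]

1. After x ≥ 5: [(5,12/5) (6,1) (13,6) (15,20) (5,125/7)]
2. After x ≤ 9: [(5,12/5) (6,1) (9,22/7) (9,131/7) (5,125/7)]
3. After y ≥ 16: [(5,16) (9,16) (9,131/7) (5,125/7)]
4. After y ≤ 19: [(5,16) (9,16) (9,131/7) (5,125/7)]
5. Canonical ring: [(5,16) (9,16) (9,131/7) (5,125/7)]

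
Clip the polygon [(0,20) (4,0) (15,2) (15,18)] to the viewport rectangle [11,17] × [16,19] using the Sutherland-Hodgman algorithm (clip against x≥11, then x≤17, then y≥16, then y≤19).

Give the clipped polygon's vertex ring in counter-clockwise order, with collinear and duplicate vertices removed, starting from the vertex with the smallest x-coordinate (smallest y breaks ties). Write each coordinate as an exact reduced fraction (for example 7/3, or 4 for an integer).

Clipped polygon: [(11,16) (15,16) (15,18) (11,278/15)]

1. After x ≥ 11: [(11,278/15) (11,14/11) (15,2) (15,18)]
2. After x ≤ 17: [(11,278/15) (11,14/11) (15,2) (15,18)]
3. After y ≥ 16: [(11,278/15) (11,16) (15,16) (15,18)]
4. After y ≤ 19: [(11,278/15) (11,16) (15,16) (15,18)]
5. Canonical ring: [(11,16) (15,16) (15,18) (11,278/15)]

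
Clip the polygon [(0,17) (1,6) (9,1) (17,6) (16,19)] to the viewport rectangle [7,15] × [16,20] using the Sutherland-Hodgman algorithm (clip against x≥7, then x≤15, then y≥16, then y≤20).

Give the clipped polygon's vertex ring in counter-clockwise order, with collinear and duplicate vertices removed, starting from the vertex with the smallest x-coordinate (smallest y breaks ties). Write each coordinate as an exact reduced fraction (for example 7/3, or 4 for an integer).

1. After x ≥ 7: [(7,143/8) (7,9/4) (9,1) (17,6) (16,19)]
2. After x ≤ 15: [(15,151/8) (7,143/8) (7,9/4) (9,1) (15,19/4)]
3. After y ≥ 16: [(15,16) (15,151/8) (7,143/8) (7,16)]
4. After y ≤ 20: [(15,16) (15,151/8) (7,143/8) (7,16)]
5. Canonical ring: [(7,16) (15,16) (15,151/8) (7,143/8)]

Clipped polygon: [(7,16) (15,16) (15,151/8) (7,143/8)]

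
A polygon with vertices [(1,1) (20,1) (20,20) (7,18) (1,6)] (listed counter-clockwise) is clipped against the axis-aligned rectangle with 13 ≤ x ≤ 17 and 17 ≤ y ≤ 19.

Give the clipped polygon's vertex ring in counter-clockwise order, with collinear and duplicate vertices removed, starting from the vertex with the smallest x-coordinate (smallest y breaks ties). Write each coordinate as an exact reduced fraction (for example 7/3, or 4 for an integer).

Clipped polygon: [(13,17) (17,17) (17,19) (27/2,19) (13,246/13)]

1. After x ≥ 13: [(13,1) (20,1) (20,20) (13,246/13)]
2. After x ≤ 17: [(13,1) (17,1) (17,254/13) (13,246/13)]
3. After y ≥ 17: [(13,17) (17,17) (17,254/13) (13,246/13)]
4. After y ≤ 19: [(13,17) (17,17) (17,19) (27/2,19) (13,246/13)]
5. Canonical ring: [(13,17) (17,17) (17,19) (27/2,19) (13,246/13)]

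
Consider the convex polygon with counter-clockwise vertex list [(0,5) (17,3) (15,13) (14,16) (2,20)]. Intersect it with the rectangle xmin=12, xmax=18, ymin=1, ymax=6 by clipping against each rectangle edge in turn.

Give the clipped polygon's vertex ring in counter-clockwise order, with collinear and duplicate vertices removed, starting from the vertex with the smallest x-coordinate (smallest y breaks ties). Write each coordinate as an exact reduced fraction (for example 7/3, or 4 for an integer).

1. After x ≥ 12: [(12,61/17) (17,3) (15,13) (14,16) (12,50/3)]
2. After x ≤ 18: [(12,61/17) (17,3) (15,13) (14,16) (12,50/3)]
3. After y ≥ 1: [(12,61/17) (17,3) (15,13) (14,16) (12,50/3)]
4. After y ≤ 6: [(12,6) (12,61/17) (17,3) (82/5,6)]
5. Canonical ring: [(12,61/17) (17,3) (82/5,6) (12,6)]

Clipped polygon: [(12,61/17) (17,3) (82/5,6) (12,6)]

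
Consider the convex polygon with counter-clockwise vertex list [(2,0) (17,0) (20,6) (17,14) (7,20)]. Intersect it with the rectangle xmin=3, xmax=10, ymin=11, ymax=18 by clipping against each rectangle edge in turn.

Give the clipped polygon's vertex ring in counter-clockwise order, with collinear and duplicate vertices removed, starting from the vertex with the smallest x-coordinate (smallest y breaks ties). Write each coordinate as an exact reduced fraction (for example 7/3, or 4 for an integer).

1. After x ≥ 3: [(3,4) (3,0) (17,0) (20,6) (17,14) (7,20)]
2. After x ≤ 10: [(3,4) (3,0) (10,0) (10,91/5) (7,20)]
3. After y ≥ 11: [(19/4,11) (10,11) (10,91/5) (7,20)]
4. After y ≤ 18: [(13/2,18) (19/4,11) (10,11) (10,18)]
5. Canonical ring: [(19/4,11) (10,11) (10,18) (13/2,18)]

Clipped polygon: [(19/4,11) (10,11) (10,18) (13/2,18)]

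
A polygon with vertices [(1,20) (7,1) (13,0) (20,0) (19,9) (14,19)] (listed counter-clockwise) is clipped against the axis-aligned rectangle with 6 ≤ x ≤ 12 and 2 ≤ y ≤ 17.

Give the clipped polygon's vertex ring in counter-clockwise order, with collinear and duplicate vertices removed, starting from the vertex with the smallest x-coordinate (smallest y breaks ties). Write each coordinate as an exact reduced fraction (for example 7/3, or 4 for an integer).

Clipped polygon: [(6,25/6) (127/19,2) (12,2) (12,17) (6,17)]

1. After x ≥ 6: [(6,255/13) (6,25/6) (7,1) (13,0) (20,0) (19,9) (14,19)]
2. After x ≤ 12: [(12,249/13) (6,255/13) (6,25/6) (7,1) (12,1/6)]
3. After y ≥ 2: [(12,2) (12,249/13) (6,255/13) (6,25/6) (127/19,2)]
4. After y ≤ 17: [(12,2) (12,17) (6,17) (6,25/6) (127/19,2)]
5. Canonical ring: [(6,25/6) (127/19,2) (12,2) (12,17) (6,17)]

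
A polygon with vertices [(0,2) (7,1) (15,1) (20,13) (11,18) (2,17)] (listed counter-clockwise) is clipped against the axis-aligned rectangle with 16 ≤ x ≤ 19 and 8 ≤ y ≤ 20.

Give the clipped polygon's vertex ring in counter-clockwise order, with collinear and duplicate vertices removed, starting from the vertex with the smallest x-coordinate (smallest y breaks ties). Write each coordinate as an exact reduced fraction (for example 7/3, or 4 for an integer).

Clipped polygon: [(16,8) (215/12,8) (19,53/5) (19,122/9) (16,137/9)]

1. After x ≥ 16: [(16,17/5) (20,13) (16,137/9)]
2. After x ≤ 19: [(16,17/5) (19,53/5) (19,122/9) (16,137/9)]
3. After y ≥ 8: [(16,8) (215/12,8) (19,53/5) (19,122/9) (16,137/9)]
4. After y ≤ 20: [(16,8) (215/12,8) (19,53/5) (19,122/9) (16,137/9)]
5. Canonical ring: [(16,8) (215/12,8) (19,53/5) (19,122/9) (16,137/9)]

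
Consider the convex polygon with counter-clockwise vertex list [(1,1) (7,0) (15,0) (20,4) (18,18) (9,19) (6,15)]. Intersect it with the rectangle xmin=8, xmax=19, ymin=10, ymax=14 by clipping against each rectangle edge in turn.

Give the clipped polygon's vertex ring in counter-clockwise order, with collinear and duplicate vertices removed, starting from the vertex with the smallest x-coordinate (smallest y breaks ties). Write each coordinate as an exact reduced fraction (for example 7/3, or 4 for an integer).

Clipped polygon: [(8,10) (19,10) (19,11) (130/7,14) (8,14)]

1. After x ≥ 8: [(8,0) (15,0) (20,4) (18,18) (9,19) (8,53/3)]
2. After x ≤ 19: [(8,0) (15,0) (19,16/5) (19,11) (18,18) (9,19) (8,53/3)]
3. After y ≥ 10: [(8,10) (19,10) (19,11) (18,18) (9,19) (8,53/3)]
4. After y ≤ 14: [(8,14) (8,10) (19,10) (19,11) (130/7,14)]
5. Canonical ring: [(8,10) (19,10) (19,11) (130/7,14) (8,14)]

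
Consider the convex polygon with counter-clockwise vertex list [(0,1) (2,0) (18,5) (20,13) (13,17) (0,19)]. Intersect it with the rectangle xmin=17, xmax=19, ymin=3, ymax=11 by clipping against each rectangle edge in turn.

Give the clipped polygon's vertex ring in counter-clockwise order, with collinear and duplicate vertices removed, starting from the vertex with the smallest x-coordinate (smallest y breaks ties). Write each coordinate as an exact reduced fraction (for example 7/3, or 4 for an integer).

Clipped polygon: [(17,75/16) (18,5) (19,9) (19,11) (17,11)]

1. After x ≥ 17: [(17,75/16) (18,5) (20,13) (17,103/7)]
2. After x ≤ 19: [(17,75/16) (18,5) (19,9) (19,95/7) (17,103/7)]
3. After y ≥ 3: [(17,75/16) (18,5) (19,9) (19,95/7) (17,103/7)]
4. After y ≤ 11: [(17,11) (17,75/16) (18,5) (19,9) (19,11)]
5. Canonical ring: [(17,75/16) (18,5) (19,9) (19,11) (17,11)]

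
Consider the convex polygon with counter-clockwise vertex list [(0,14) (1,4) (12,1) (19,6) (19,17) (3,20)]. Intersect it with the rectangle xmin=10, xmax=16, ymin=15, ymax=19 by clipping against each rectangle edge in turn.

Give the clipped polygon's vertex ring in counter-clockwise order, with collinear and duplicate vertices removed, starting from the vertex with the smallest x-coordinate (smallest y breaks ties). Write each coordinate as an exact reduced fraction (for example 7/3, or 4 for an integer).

Clipped polygon: [(10,15) (16,15) (16,281/16) (10,299/16)]

1. After x ≥ 10: [(10,17/11) (12,1) (19,6) (19,17) (10,299/16)]
2. After x ≤ 16: [(10,17/11) (12,1) (16,27/7) (16,281/16) (10,299/16)]
3. After y ≥ 15: [(10,15) (16,15) (16,281/16) (10,299/16)]
4. After y ≤ 19: [(10,15) (16,15) (16,281/16) (10,299/16)]
5. Canonical ring: [(10,15) (16,15) (16,281/16) (10,299/16)]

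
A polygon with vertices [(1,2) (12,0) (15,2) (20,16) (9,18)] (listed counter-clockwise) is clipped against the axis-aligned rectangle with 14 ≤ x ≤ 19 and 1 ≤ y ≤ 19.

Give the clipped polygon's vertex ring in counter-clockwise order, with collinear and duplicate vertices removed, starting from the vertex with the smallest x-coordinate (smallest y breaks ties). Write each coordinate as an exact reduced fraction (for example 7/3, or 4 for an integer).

Clipped polygon: [(14,4/3) (15,2) (19,66/5) (19,178/11) (14,188/11)]

1. After x ≥ 14: [(14,4/3) (15,2) (20,16) (14,188/11)]
2. After x ≤ 19: [(14,4/3) (15,2) (19,66/5) (19,178/11) (14,188/11)]
3. After y ≥ 1: [(14,4/3) (15,2) (19,66/5) (19,178/11) (14,188/11)]
4. After y ≤ 19: [(14,4/3) (15,2) (19,66/5) (19,178/11) (14,188/11)]
5. Canonical ring: [(14,4/3) (15,2) (19,66/5) (19,178/11) (14,188/11)]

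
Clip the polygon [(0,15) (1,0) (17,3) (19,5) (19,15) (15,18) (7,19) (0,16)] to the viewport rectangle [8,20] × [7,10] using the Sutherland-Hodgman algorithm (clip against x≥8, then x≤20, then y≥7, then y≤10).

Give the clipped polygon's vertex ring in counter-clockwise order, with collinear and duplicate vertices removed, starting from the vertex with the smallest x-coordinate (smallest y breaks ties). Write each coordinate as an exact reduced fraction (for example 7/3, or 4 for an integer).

Clipped polygon: [(8,7) (19,7) (19,10) (8,10)]

1. After x ≥ 8: [(8,21/16) (17,3) (19,5) (19,15) (15,18) (8,151/8)]
2. After x ≤ 20: [(8,21/16) (17,3) (19,5) (19,15) (15,18) (8,151/8)]
3. After y ≥ 7: [(8,7) (19,7) (19,15) (15,18) (8,151/8)]
4. After y ≤ 10: [(8,10) (8,7) (19,7) (19,10)]
5. Canonical ring: [(8,7) (19,7) (19,10) (8,10)]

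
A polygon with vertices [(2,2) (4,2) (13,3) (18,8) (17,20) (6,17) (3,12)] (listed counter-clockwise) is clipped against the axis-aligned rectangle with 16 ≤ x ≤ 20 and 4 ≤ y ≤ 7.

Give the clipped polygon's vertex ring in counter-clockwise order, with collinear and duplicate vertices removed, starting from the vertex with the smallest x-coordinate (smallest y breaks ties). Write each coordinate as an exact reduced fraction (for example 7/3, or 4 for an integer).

Clipped polygon: [(16,6) (17,7) (16,7)]

1. After x ≥ 16: [(16,6) (18,8) (17,20) (16,217/11)]
2. After x ≤ 20: [(16,6) (18,8) (17,20) (16,217/11)]
3. After y ≥ 4: [(16,6) (18,8) (17,20) (16,217/11)]
4. After y ≤ 7: [(16,7) (16,6) (17,7)]
5. Canonical ring: [(16,6) (17,7) (16,7)]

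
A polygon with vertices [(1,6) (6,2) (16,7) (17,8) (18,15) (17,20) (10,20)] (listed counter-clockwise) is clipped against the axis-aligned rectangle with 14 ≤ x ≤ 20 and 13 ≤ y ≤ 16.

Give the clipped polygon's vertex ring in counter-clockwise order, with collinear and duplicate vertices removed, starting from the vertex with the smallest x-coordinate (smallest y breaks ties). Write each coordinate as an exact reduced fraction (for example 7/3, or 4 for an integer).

1. After x ≥ 14: [(14,6) (16,7) (17,8) (18,15) (17,20) (14,20)]
2. After x ≤ 20: [(14,6) (16,7) (17,8) (18,15) (17,20) (14,20)]
3. After y ≥ 13: [(14,13) (124/7,13) (18,15) (17,20) (14,20)]
4. After y ≤ 16: [(14,16) (14,13) (124/7,13) (18,15) (89/5,16)]
5. Canonical ring: [(14,13) (124/7,13) (18,15) (89/5,16) (14,16)]

Clipped polygon: [(14,13) (124/7,13) (18,15) (89/5,16) (14,16)]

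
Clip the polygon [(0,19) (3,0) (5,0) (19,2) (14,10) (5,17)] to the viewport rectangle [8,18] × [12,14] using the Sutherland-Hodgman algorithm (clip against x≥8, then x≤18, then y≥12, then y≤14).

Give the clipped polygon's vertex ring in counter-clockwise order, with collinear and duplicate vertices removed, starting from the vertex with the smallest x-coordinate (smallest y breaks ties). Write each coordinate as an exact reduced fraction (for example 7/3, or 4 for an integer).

Clipped polygon: [(8,12) (80/7,12) (62/7,14) (8,14)]

1. After x ≥ 8: [(8,3/7) (19,2) (14,10) (8,44/3)]
2. After x ≤ 18: [(8,3/7) (18,13/7) (18,18/5) (14,10) (8,44/3)]
3. After y ≥ 12: [(8,12) (80/7,12) (8,44/3)]
4. After y ≤ 14: [(8,14) (8,12) (80/7,12) (62/7,14)]
5. Canonical ring: [(8,12) (80/7,12) (62/7,14) (8,14)]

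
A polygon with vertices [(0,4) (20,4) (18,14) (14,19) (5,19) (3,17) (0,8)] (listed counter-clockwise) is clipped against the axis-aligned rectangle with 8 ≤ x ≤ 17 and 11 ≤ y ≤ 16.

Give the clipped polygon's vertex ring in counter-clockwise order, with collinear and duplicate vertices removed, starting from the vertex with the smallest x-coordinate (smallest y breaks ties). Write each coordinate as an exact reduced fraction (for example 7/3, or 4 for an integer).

Clipped polygon: [(8,11) (17,11) (17,61/4) (82/5,16) (8,16)]

1. After x ≥ 8: [(8,4) (20,4) (18,14) (14,19) (8,19)]
2. After x ≤ 17: [(8,4) (17,4) (17,61/4) (14,19) (8,19)]
3. After y ≥ 11: [(8,11) (17,11) (17,61/4) (14,19) (8,19)]
4. After y ≤ 16: [(8,16) (8,11) (17,11) (17,61/4) (82/5,16)]
5. Canonical ring: [(8,11) (17,11) (17,61/4) (82/5,16) (8,16)]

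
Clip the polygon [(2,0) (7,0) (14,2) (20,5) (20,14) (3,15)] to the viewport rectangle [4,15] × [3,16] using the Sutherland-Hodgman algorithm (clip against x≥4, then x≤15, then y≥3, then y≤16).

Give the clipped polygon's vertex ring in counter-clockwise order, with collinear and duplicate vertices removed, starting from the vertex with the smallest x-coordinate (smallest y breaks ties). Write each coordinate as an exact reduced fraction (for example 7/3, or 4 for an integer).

1. After x ≥ 4: [(4,0) (7,0) (14,2) (20,5) (20,14) (4,254/17)]
2. After x ≤ 15: [(4,0) (7,0) (14,2) (15,5/2) (15,243/17) (4,254/17)]
3. After y ≥ 3: [(4,3) (15,3) (15,243/17) (4,254/17)]
4. After y ≤ 16: [(4,3) (15,3) (15,243/17) (4,254/17)]
5. Canonical ring: [(4,3) (15,3) (15,243/17) (4,254/17)]

Clipped polygon: [(4,3) (15,3) (15,243/17) (4,254/17)]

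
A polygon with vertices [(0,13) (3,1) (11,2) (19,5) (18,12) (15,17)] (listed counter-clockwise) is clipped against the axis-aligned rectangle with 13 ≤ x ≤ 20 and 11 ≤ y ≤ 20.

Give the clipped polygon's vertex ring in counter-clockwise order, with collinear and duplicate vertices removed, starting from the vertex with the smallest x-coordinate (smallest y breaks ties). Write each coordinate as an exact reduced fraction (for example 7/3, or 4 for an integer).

1. After x ≥ 13: [(13,247/15) (13,11/4) (19,5) (18,12) (15,17)]
2. After x ≤ 20: [(13,247/15) (13,11/4) (19,5) (18,12) (15,17)]
3. After y ≥ 11: [(13,247/15) (13,11) (127/7,11) (18,12) (15,17)]
4. After y ≤ 20: [(13,247/15) (13,11) (127/7,11) (18,12) (15,17)]
5. Canonical ring: [(13,11) (127/7,11) (18,12) (15,17) (13,247/15)]

Clipped polygon: [(13,11) (127/7,11) (18,12) (15,17) (13,247/15)]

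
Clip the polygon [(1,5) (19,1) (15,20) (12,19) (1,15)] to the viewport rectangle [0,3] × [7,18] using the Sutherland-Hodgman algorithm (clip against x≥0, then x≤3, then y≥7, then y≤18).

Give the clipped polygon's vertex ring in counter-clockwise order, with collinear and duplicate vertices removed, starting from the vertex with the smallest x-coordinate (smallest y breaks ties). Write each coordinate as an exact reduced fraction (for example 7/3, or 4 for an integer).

Clipped polygon: [(1,7) (3,7) (3,173/11) (1,15)]

1. After x ≥ 0: [(1,5) (19,1) (15,20) (12,19) (1,15)]
2. After x ≤ 3: [(1,5) (3,41/9) (3,173/11) (1,15)]
3. After y ≥ 7: [(1,7) (3,7) (3,173/11) (1,15)]
4. After y ≤ 18: [(1,7) (3,7) (3,173/11) (1,15)]
5. Canonical ring: [(1,7) (3,7) (3,173/11) (1,15)]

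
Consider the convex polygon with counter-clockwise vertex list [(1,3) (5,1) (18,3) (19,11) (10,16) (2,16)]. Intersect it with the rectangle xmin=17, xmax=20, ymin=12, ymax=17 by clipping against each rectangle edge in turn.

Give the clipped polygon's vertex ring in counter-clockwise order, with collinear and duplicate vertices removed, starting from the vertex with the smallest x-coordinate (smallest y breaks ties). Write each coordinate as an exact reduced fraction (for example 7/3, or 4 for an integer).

1. After x ≥ 17: [(17,37/13) (18,3) (19,11) (17,109/9)]
2. After x ≤ 20: [(17,37/13) (18,3) (19,11) (17,109/9)]
3. After y ≥ 12: [(17,12) (86/5,12) (17,109/9)]
4. After y ≤ 17: [(17,12) (86/5,12) (17,109/9)]
5. Canonical ring: [(17,12) (86/5,12) (17,109/9)]

Clipped polygon: [(17,12) (86/5,12) (17,109/9)]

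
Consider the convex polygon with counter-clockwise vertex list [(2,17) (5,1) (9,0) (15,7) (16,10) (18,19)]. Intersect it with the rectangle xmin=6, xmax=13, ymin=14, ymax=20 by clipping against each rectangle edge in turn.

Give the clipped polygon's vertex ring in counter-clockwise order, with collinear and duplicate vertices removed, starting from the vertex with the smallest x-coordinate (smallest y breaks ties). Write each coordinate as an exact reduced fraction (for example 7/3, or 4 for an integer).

Clipped polygon: [(6,14) (13,14) (13,147/8) (6,35/2)]

1. After x ≥ 6: [(6,35/2) (6,3/4) (9,0) (15,7) (16,10) (18,19)]
2. After x ≤ 13: [(13,147/8) (6,35/2) (6,3/4) (9,0) (13,14/3)]
3. After y ≥ 14: [(13,14) (13,147/8) (6,35/2) (6,14)]
4. After y ≤ 20: [(13,14) (13,147/8) (6,35/2) (6,14)]
5. Canonical ring: [(6,14) (13,14) (13,147/8) (6,35/2)]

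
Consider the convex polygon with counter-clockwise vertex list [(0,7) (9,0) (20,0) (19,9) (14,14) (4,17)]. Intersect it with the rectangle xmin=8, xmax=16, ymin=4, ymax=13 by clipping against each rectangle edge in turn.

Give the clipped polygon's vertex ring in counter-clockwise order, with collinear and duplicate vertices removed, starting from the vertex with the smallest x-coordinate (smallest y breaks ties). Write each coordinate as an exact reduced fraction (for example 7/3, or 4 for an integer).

1. After x ≥ 8: [(8,7/9) (9,0) (20,0) (19,9) (14,14) (8,79/5)]
2. After x ≤ 16: [(8,7/9) (9,0) (16,0) (16,12) (14,14) (8,79/5)]
3. After y ≥ 4: [(8,4) (16,4) (16,12) (14,14) (8,79/5)]
4. After y ≤ 13: [(8,13) (8,4) (16,4) (16,12) (15,13)]
5. Canonical ring: [(8,4) (16,4) (16,12) (15,13) (8,13)]

Clipped polygon: [(8,4) (16,4) (16,12) (15,13) (8,13)]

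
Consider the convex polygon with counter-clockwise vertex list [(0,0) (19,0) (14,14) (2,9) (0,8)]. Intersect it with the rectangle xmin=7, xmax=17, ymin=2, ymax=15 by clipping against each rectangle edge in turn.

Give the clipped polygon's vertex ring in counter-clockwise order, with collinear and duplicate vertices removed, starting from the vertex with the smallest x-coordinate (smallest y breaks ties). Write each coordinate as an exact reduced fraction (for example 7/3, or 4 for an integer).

Clipped polygon: [(7,2) (17,2) (17,28/5) (14,14) (7,133/12)]

1. After x ≥ 7: [(7,0) (19,0) (14,14) (7,133/12)]
2. After x ≤ 17: [(7,0) (17,0) (17,28/5) (14,14) (7,133/12)]
3. After y ≥ 2: [(7,2) (17,2) (17,28/5) (14,14) (7,133/12)]
4. After y ≤ 15: [(7,2) (17,2) (17,28/5) (14,14) (7,133/12)]
5. Canonical ring: [(7,2) (17,2) (17,28/5) (14,14) (7,133/12)]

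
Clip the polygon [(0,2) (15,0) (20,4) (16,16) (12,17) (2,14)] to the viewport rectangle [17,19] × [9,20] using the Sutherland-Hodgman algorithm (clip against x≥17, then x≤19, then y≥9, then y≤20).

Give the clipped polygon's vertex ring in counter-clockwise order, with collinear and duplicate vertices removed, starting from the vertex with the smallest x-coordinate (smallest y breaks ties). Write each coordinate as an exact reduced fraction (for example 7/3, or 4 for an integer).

Clipped polygon: [(17,9) (55/3,9) (17,13)]

1. After x ≥ 17: [(17,8/5) (20,4) (17,13)]
2. After x ≤ 19: [(17,8/5) (19,16/5) (19,7) (17,13)]
3. After y ≥ 9: [(17,9) (55/3,9) (17,13)]
4. After y ≤ 20: [(17,9) (55/3,9) (17,13)]
5. Canonical ring: [(17,9) (55/3,9) (17,13)]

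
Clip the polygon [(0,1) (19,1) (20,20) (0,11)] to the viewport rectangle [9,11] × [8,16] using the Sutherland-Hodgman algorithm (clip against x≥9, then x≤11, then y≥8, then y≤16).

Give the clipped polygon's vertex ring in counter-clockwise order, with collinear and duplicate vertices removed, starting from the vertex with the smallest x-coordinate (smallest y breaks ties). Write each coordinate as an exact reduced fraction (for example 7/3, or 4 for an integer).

Clipped polygon: [(9,8) (11,8) (11,319/20) (9,301/20)]

1. After x ≥ 9: [(9,1) (19,1) (20,20) (9,301/20)]
2. After x ≤ 11: [(9,1) (11,1) (11,319/20) (9,301/20)]
3. After y ≥ 8: [(9,8) (11,8) (11,319/20) (9,301/20)]
4. After y ≤ 16: [(9,8) (11,8) (11,319/20) (9,301/20)]
5. Canonical ring: [(9,8) (11,8) (11,319/20) (9,301/20)]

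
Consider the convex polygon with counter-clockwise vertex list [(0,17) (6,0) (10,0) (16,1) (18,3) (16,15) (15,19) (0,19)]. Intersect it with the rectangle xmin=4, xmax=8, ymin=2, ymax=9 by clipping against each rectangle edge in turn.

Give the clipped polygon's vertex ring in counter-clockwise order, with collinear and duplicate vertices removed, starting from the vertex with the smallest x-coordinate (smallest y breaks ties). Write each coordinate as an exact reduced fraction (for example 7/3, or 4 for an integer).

Clipped polygon: [(4,17/3) (90/17,2) (8,2) (8,9) (4,9)]

1. After x ≥ 4: [(4,17/3) (6,0) (10,0) (16,1) (18,3) (16,15) (15,19) (4,19)]
2. After x ≤ 8: [(4,17/3) (6,0) (8,0) (8,19) (4,19)]
3. After y ≥ 2: [(4,17/3) (90/17,2) (8,2) (8,19) (4,19)]
4. After y ≤ 9: [(4,9) (4,17/3) (90/17,2) (8,2) (8,9)]
5. Canonical ring: [(4,17/3) (90/17,2) (8,2) (8,9) (4,9)]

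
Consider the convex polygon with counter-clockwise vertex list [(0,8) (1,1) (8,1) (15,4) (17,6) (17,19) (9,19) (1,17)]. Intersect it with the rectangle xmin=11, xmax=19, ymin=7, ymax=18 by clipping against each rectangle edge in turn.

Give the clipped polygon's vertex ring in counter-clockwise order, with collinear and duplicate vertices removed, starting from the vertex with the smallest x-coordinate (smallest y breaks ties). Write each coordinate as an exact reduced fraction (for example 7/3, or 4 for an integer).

1. After x ≥ 11: [(11,16/7) (15,4) (17,6) (17,19) (11,19)]
2. After x ≤ 19: [(11,16/7) (15,4) (17,6) (17,19) (11,19)]
3. After y ≥ 7: [(11,7) (17,7) (17,19) (11,19)]
4. After y ≤ 18: [(11,18) (11,7) (17,7) (17,18)]
5. Canonical ring: [(11,7) (17,7) (17,18) (11,18)]

Clipped polygon: [(11,7) (17,7) (17,18) (11,18)]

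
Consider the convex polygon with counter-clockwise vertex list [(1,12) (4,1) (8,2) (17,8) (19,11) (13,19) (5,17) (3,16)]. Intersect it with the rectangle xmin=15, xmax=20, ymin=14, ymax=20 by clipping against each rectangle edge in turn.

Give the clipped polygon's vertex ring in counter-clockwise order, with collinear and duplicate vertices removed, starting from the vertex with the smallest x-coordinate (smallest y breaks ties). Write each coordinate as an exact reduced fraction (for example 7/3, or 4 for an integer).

1. After x ≥ 15: [(15,20/3) (17,8) (19,11) (15,49/3)]
2. After x ≤ 20: [(15,20/3) (17,8) (19,11) (15,49/3)]
3. After y ≥ 14: [(15,14) (67/4,14) (15,49/3)]
4. After y ≤ 20: [(15,14) (67/4,14) (15,49/3)]
5. Canonical ring: [(15,14) (67/4,14) (15,49/3)]

Clipped polygon: [(15,14) (67/4,14) (15,49/3)]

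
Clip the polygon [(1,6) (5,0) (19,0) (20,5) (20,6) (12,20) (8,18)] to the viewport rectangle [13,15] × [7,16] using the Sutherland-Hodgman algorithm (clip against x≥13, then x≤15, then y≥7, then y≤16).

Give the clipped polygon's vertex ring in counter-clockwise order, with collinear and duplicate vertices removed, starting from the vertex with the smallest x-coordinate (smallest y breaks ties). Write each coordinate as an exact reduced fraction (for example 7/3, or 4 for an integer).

1. After x ≥ 13: [(13,0) (19,0) (20,5) (20,6) (13,73/4)]
2. After x ≤ 15: [(13,0) (15,0) (15,59/4) (13,73/4)]
3. After y ≥ 7: [(13,7) (15,7) (15,59/4) (13,73/4)]
4. After y ≤ 16: [(13,16) (13,7) (15,7) (15,59/4) (100/7,16)]
5. Canonical ring: [(13,7) (15,7) (15,59/4) (100/7,16) (13,16)]

Clipped polygon: [(13,7) (15,7) (15,59/4) (100/7,16) (13,16)]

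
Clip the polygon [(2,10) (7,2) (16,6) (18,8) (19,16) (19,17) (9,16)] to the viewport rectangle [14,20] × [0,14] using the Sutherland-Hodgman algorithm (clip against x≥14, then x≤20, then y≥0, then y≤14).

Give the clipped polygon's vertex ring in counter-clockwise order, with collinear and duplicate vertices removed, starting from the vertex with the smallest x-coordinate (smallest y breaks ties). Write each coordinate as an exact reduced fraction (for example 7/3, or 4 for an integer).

1. After x ≥ 14: [(14,46/9) (16,6) (18,8) (19,16) (19,17) (14,33/2)]
2. After x ≤ 20: [(14,46/9) (16,6) (18,8) (19,16) (19,17) (14,33/2)]
3. After y ≥ 0: [(14,46/9) (16,6) (18,8) (19,16) (19,17) (14,33/2)]
4. After y ≤ 14: [(14,14) (14,46/9) (16,6) (18,8) (75/4,14)]
5. Canonical ring: [(14,46/9) (16,6) (18,8) (75/4,14) (14,14)]

Clipped polygon: [(14,46/9) (16,6) (18,8) (75/4,14) (14,14)]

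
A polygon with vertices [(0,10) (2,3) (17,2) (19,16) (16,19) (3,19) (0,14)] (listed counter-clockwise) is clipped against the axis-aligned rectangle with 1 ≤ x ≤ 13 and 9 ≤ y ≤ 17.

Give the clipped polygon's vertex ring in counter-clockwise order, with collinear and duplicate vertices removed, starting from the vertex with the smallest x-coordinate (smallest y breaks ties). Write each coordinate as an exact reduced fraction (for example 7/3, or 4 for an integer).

1. After x ≥ 1: [(1,13/2) (2,3) (17,2) (19,16) (16,19) (3,19) (1,47/3)]
2. After x ≤ 13: [(1,13/2) (2,3) (13,34/15) (13,19) (3,19) (1,47/3)]
3. After y ≥ 9: [(1,9) (13,9) (13,19) (3,19) (1,47/3)]
4. After y ≤ 17: [(1,9) (13,9) (13,17) (9/5,17) (1,47/3)]
5. Canonical ring: [(1,9) (13,9) (13,17) (9/5,17) (1,47/3)]

Clipped polygon: [(1,9) (13,9) (13,17) (9/5,17) (1,47/3)]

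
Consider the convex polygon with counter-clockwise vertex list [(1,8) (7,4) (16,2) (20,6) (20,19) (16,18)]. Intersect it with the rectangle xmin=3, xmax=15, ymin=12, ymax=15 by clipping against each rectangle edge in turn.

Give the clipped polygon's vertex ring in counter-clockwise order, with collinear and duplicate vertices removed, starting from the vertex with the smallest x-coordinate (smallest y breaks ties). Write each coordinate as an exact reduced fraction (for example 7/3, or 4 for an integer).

1. After x ≥ 3: [(3,28/3) (3,20/3) (7,4) (16,2) (20,6) (20,19) (16,18)]
2. After x ≤ 15: [(15,52/3) (3,28/3) (3,20/3) (7,4) (15,20/9)]
3. After y ≥ 12: [(15,12) (15,52/3) (7,12)]
4. After y ≤ 15: [(15,12) (15,15) (23/2,15) (7,12)]
5. Canonical ring: [(7,12) (15,12) (15,15) (23/2,15)]

Clipped polygon: [(7,12) (15,12) (15,15) (23/2,15)]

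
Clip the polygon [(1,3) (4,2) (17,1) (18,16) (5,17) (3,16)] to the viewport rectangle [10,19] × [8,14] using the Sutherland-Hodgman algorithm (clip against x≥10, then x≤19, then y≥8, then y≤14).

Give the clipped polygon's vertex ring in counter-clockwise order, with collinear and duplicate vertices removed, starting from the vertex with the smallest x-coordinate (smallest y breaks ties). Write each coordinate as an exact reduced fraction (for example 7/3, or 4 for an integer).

1. After x ≥ 10: [(10,20/13) (17,1) (18,16) (10,216/13)]
2. After x ≤ 19: [(10,20/13) (17,1) (18,16) (10,216/13)]
3. After y ≥ 8: [(10,8) (262/15,8) (18,16) (10,216/13)]
4. After y ≤ 14: [(10,14) (10,8) (262/15,8) (268/15,14)]
5. Canonical ring: [(10,8) (262/15,8) (268/15,14) (10,14)]

Clipped polygon: [(10,8) (262/15,8) (268/15,14) (10,14)]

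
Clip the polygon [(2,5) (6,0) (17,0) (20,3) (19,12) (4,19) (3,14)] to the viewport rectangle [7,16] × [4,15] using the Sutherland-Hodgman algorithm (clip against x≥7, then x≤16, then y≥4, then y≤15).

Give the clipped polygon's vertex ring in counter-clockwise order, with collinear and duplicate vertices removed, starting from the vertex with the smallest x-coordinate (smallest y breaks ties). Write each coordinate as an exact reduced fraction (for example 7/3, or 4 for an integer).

Clipped polygon: [(7,4) (16,4) (16,67/5) (88/7,15) (7,15)]

1. After x ≥ 7: [(7,0) (17,0) (20,3) (19,12) (7,88/5)]
2. After x ≤ 16: [(7,0) (16,0) (16,67/5) (7,88/5)]
3. After y ≥ 4: [(7,4) (16,4) (16,67/5) (7,88/5)]
4. After y ≤ 15: [(7,15) (7,4) (16,4) (16,67/5) (88/7,15)]
5. Canonical ring: [(7,4) (16,4) (16,67/5) (88/7,15) (7,15)]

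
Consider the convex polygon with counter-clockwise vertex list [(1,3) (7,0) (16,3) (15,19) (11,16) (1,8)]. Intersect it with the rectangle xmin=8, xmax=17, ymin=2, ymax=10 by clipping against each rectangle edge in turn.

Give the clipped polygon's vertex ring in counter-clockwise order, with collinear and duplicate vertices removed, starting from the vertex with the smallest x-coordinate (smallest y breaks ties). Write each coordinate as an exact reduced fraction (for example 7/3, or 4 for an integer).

Clipped polygon: [(8,2) (13,2) (16,3) (249/16,10) (8,10)]

1. After x ≥ 8: [(8,1/3) (16,3) (15,19) (11,16) (8,68/5)]
2. After x ≤ 17: [(8,1/3) (16,3) (15,19) (11,16) (8,68/5)]
3. After y ≥ 2: [(8,2) (13,2) (16,3) (15,19) (11,16) (8,68/5)]
4. After y ≤ 10: [(8,10) (8,2) (13,2) (16,3) (249/16,10)]
5. Canonical ring: [(8,2) (13,2) (16,3) (249/16,10) (8,10)]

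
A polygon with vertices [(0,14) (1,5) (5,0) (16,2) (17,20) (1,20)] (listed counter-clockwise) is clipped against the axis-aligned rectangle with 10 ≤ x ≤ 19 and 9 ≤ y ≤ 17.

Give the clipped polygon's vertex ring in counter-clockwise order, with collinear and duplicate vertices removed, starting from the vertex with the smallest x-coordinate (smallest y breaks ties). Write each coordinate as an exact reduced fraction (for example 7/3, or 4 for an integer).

Clipped polygon: [(10,9) (295/18,9) (101/6,17) (10,17)]

1. After x ≥ 10: [(10,10/11) (16,2) (17,20) (10,20)]
2. After x ≤ 19: [(10,10/11) (16,2) (17,20) (10,20)]
3. After y ≥ 9: [(10,9) (295/18,9) (17,20) (10,20)]
4. After y ≤ 17: [(10,17) (10,9) (295/18,9) (101/6,17)]
5. Canonical ring: [(10,9) (295/18,9) (101/6,17) (10,17)]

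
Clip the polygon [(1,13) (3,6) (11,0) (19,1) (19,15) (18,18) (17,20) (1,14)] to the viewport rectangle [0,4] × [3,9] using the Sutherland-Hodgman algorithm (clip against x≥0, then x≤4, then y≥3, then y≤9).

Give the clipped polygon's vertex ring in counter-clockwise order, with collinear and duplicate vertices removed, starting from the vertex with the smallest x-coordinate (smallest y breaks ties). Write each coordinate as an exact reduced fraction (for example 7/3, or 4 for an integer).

Clipped polygon: [(15/7,9) (3,6) (4,21/4) (4,9)]

1. After x ≥ 0: [(1,13) (3,6) (11,0) (19,1) (19,15) (18,18) (17,20) (1,14)]
2. After x ≤ 4: [(1,13) (3,6) (4,21/4) (4,121/8) (1,14)]
3. After y ≥ 3: [(1,13) (3,6) (4,21/4) (4,121/8) (1,14)]
4. After y ≤ 9: [(15/7,9) (3,6) (4,21/4) (4,9)]
5. Canonical ring: [(15/7,9) (3,6) (4,21/4) (4,9)]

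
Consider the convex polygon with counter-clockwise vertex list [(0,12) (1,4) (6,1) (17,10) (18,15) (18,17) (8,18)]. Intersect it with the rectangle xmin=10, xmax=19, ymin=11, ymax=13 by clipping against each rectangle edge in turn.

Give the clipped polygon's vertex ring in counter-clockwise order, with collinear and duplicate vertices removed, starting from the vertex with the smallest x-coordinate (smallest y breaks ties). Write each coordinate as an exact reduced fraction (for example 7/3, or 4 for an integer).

Clipped polygon: [(10,11) (86/5,11) (88/5,13) (10,13)]

1. After x ≥ 10: [(10,47/11) (17,10) (18,15) (18,17) (10,89/5)]
2. After x ≤ 19: [(10,47/11) (17,10) (18,15) (18,17) (10,89/5)]
3. After y ≥ 11: [(10,11) (86/5,11) (18,15) (18,17) (10,89/5)]
4. After y ≤ 13: [(10,13) (10,11) (86/5,11) (88/5,13)]
5. Canonical ring: [(10,11) (86/5,11) (88/5,13) (10,13)]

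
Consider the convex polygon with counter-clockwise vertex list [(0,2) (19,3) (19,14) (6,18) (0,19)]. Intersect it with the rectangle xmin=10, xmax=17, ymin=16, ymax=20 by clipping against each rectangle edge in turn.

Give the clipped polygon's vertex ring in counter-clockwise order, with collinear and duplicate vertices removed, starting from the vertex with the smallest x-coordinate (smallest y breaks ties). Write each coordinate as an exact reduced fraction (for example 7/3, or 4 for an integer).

Clipped polygon: [(10,16) (25/2,16) (10,218/13)]

1. After x ≥ 10: [(10,48/19) (19,3) (19,14) (10,218/13)]
2. After x ≤ 17: [(10,48/19) (17,55/19) (17,190/13) (10,218/13)]
3. After y ≥ 16: [(10,16) (25/2,16) (10,218/13)]
4. After y ≤ 20: [(10,16) (25/2,16) (10,218/13)]
5. Canonical ring: [(10,16) (25/2,16) (10,218/13)]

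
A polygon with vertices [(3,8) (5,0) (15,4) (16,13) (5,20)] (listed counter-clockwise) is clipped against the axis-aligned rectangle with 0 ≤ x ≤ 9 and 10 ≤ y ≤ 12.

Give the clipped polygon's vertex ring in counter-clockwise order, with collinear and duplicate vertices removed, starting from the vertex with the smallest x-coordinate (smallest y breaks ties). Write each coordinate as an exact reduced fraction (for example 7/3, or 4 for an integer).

1. After x ≥ 0: [(3,8) (5,0) (15,4) (16,13) (5,20)]
2. After x ≤ 9: [(3,8) (5,0) (9,8/5) (9,192/11) (5,20)]
3. After y ≥ 10: [(10/3,10) (9,10) (9,192/11) (5,20)]
4. After y ≤ 12: [(11/3,12) (10/3,10) (9,10) (9,12)]
5. Canonical ring: [(10/3,10) (9,10) (9,12) (11/3,12)]

Clipped polygon: [(10/3,10) (9,10) (9,12) (11/3,12)]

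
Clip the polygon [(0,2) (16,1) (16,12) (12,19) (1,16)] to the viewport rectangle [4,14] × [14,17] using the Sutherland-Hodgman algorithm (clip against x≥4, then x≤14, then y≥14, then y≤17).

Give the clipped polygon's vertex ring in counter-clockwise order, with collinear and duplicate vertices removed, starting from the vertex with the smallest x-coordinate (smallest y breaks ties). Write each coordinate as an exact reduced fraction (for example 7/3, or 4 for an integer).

Clipped polygon: [(4,14) (14,14) (14,31/2) (92/7,17) (14/3,17) (4,185/11)]

1. After x ≥ 4: [(4,7/4) (16,1) (16,12) (12,19) (4,185/11)]
2. After x ≤ 14: [(4,7/4) (14,9/8) (14,31/2) (12,19) (4,185/11)]
3. After y ≥ 14: [(4,14) (14,14) (14,31/2) (12,19) (4,185/11)]
4. After y ≤ 17: [(4,14) (14,14) (14,31/2) (92/7,17) (14/3,17) (4,185/11)]
5. Canonical ring: [(4,14) (14,14) (14,31/2) (92/7,17) (14/3,17) (4,185/11)]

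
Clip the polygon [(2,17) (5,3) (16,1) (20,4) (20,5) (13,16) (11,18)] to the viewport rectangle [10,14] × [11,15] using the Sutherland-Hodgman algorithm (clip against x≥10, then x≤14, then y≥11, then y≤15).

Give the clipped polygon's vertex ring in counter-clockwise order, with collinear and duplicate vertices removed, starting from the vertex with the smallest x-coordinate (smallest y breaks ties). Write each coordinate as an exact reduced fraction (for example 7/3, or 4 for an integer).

1. After x ≥ 10: [(10,161/9) (10,23/11) (16,1) (20,4) (20,5) (13,16) (11,18)]
2. After x ≤ 14: [(10,161/9) (10,23/11) (14,15/11) (14,101/7) (13,16) (11,18)]
3. After y ≥ 11: [(10,161/9) (10,11) (14,11) (14,101/7) (13,16) (11,18)]
4. After y ≤ 15: [(10,15) (10,11) (14,11) (14,101/7) (150/11,15)]
5. Canonical ring: [(10,11) (14,11) (14,101/7) (150/11,15) (10,15)]

Clipped polygon: [(10,11) (14,11) (14,101/7) (150/11,15) (10,15)]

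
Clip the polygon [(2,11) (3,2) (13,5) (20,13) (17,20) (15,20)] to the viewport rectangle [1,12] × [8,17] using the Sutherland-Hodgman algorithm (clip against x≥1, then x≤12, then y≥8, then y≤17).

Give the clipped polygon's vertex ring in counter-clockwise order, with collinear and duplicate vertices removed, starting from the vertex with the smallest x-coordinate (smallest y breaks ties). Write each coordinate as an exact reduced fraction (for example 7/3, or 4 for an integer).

Clipped polygon: [(2,11) (7/3,8) (12,8) (12,17) (32/3,17)]

1. After x ≥ 1: [(2,11) (3,2) (13,5) (20,13) (17,20) (15,20)]
2. After x ≤ 12: [(12,233/13) (2,11) (3,2) (12,47/10)]
3. After y ≥ 8: [(12,8) (12,233/13) (2,11) (7/3,8)]
4. After y ≤ 17: [(12,8) (12,17) (32/3,17) (2,11) (7/3,8)]
5. Canonical ring: [(2,11) (7/3,8) (12,8) (12,17) (32/3,17)]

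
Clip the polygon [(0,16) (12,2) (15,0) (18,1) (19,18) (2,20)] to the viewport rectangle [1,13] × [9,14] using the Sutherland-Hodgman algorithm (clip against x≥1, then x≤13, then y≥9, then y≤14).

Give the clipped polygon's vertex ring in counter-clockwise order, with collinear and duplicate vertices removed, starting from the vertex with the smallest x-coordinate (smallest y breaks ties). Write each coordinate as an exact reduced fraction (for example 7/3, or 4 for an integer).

1. After x ≥ 1: [(1,18) (1,89/6) (12,2) (15,0) (18,1) (19,18) (2,20)]
2. After x ≤ 13: [(1,18) (1,89/6) (12,2) (13,4/3) (13,318/17) (2,20)]
3. After y ≥ 9: [(1,18) (1,89/6) (6,9) (13,9) (13,318/17) (2,20)]
4. After y ≤ 14: [(12/7,14) (6,9) (13,9) (13,14)]
5. Canonical ring: [(12/7,14) (6,9) (13,9) (13,14)]

Clipped polygon: [(12/7,14) (6,9) (13,9) (13,14)]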